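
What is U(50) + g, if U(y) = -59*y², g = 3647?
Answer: -143853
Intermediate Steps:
U(50) + g = -59*50² + 3647 = -59*2500 + 3647 = -147500 + 3647 = -143853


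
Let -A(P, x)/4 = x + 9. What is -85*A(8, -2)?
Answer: 2380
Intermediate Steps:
A(P, x) = -36 - 4*x (A(P, x) = -4*(x + 9) = -4*(9 + x) = -36 - 4*x)
-85*A(8, -2) = -85*(-36 - 4*(-2)) = -85*(-36 + 8) = -85*(-28) = 2380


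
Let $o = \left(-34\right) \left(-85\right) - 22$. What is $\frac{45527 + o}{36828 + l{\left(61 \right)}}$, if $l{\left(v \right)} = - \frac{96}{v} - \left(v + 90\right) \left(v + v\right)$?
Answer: $\frac{590419}{224534} \approx 2.6295$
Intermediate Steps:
$o = 2868$ ($o = 2890 - 22 = 2868$)
$l{\left(v \right)} = - \frac{96}{v} - 2 v \left(90 + v\right)$ ($l{\left(v \right)} = - \frac{96}{v} - \left(90 + v\right) 2 v = - \frac{96}{v} - 2 v \left(90 + v\right)$)
$\frac{45527 + o}{36828 + l{\left(61 \right)}} = \frac{45527 + 2868}{36828 + \frac{2 \left(-48 + 61^{2} \left(-90 - 61\right)\right)}{61}} = \frac{48395}{36828 + 2 \cdot \frac{1}{61} \left(-48 + 3721 \left(-90 - 61\right)\right)} = \frac{48395}{36828 + 2 \cdot \frac{1}{61} \left(-48 + 3721 \left(-151\right)\right)} = \frac{48395}{36828 + 2 \cdot \frac{1}{61} \left(-48 - 561871\right)} = \frac{48395}{36828 + 2 \cdot \frac{1}{61} \left(-561919\right)} = \frac{48395}{36828 - \frac{1123838}{61}} = \frac{48395}{\frac{1122670}{61}} = 48395 \cdot \frac{61}{1122670} = \frac{590419}{224534}$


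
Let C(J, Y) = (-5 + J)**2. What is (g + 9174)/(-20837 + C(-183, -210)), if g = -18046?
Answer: -8872/14507 ≈ -0.61157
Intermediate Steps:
(g + 9174)/(-20837 + C(-183, -210)) = (-18046 + 9174)/(-20837 + (-5 - 183)**2) = -8872/(-20837 + (-188)**2) = -8872/(-20837 + 35344) = -8872/14507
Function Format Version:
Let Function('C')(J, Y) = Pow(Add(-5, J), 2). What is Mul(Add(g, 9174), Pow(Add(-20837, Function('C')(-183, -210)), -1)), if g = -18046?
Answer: Rational(-8872, 14507) ≈ -0.61157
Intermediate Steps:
Mul(Add(g, 9174), Pow(Add(-20837, Function('C')(-183, -210)), -1)) = Mul(Add(-18046, 9174), Pow(Add(-20837, Pow(Add(-5, -183), 2)), -1)) = Mul(-8872, Pow(Add(-20837, Pow(-188, 2)), -1)) = Mul(-8872, Pow(Add(-20837, 35344), -1)) = Mul(-8872, Pow(14507, -1)) = Mul(-8872, Rational(1, 14507)) = Rational(-8872, 14507)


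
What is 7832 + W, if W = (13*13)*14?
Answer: 10198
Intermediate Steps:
W = 2366 (W = 169*14 = 2366)
7832 + W = 7832 + 2366 = 10198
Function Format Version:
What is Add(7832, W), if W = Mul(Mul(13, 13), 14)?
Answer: 10198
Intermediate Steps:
W = 2366 (W = Mul(169, 14) = 2366)
Add(7832, W) = Add(7832, 2366) = 10198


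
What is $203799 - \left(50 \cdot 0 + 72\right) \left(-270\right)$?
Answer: $223239$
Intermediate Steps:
$203799 - \left(50 \cdot 0 + 72\right) \left(-270\right) = 203799 - \left(0 + 72\right) \left(-270\right) = 203799 - 72 \left(-270\right) = 203799 - -19440 = 203799 + 19440 = 223239$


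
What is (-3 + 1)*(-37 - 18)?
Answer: 110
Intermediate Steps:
(-3 + 1)*(-37 - 18) = -2*(-55) = 110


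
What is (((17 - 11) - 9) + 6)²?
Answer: 9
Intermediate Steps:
(((17 - 11) - 9) + 6)² = ((6 - 9) + 6)² = (-3 + 6)² = 3² = 9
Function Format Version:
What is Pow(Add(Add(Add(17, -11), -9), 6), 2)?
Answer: 9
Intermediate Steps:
Pow(Add(Add(Add(17, -11), -9), 6), 2) = Pow(Add(Add(6, -9), 6), 2) = Pow(Add(-3, 6), 2) = Pow(3, 2) = 9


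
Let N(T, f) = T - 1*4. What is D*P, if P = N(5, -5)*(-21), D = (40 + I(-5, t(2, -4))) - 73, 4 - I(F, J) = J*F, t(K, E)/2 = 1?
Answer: 399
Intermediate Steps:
t(K, E) = 2 (t(K, E) = 2*1 = 2)
I(F, J) = 4 - F*J (I(F, J) = 4 - J*F = 4 - F*J)
N(T, f) = -4 + T (N(T, f) = T - 4 = -4 + T)
D = -19 (D = (40 + (4 - 1*(-5)*2)) - 73 = (40 + (4 + 10)) - 73 = (40 + 14) - 73 = 54 - 73 = -19)
P = -21 (P = (-4 + 5)*(-21) = 1*(-21) = -21)
D*P = -19*(-21) = 399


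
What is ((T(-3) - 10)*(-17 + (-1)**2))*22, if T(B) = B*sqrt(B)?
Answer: 3520 + 1056*I*sqrt(3) ≈ 3520.0 + 1829.0*I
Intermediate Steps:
T(B) = B**(3/2)
((T(-3) - 10)*(-17 + (-1)**2))*22 = (((-3)**(3/2) - 10)*(-17 + (-1)**2))*22 = ((-3*I*sqrt(3) - 10)*(-17 + 1))*22 = ((-10 - 3*I*sqrt(3))*(-16))*22 = (160 + 48*I*sqrt(3))*22 = 3520 + 1056*I*sqrt(3)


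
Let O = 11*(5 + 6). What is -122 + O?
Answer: -1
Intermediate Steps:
O = 121 (O = 11*11 = 121)
-122 + O = -122 + 121 = -1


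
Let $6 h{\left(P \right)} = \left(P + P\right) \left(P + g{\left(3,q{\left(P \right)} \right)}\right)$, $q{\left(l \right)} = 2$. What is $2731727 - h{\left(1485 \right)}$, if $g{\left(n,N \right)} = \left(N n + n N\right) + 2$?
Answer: $1989722$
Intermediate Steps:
$g{\left(n,N \right)} = 2 + 2 N n$ ($g{\left(n,N \right)} = \left(N n + N n\right) + 2 = 2 N n + 2 = 2 + 2 N n$)
$h{\left(P \right)} = \frac{P \left(14 + P\right)}{3}$ ($h{\left(P \right)} = \frac{\left(P + P\right) \left(P + \left(2 + 2 \cdot 2 \cdot 3\right)\right)}{6} = \frac{2 P \left(P + \left(2 + 12\right)\right)}{6} = \frac{2 P \left(P + 14\right)}{6} = \frac{2 P \left(14 + P\right)}{6} = \frac{P \left(14 + P\right)}{3}$)
$2731727 - h{\left(1485 \right)} = 2731727 - \frac{1}{3} \cdot 1485 \left(14 + 1485\right) = 2731727 - \frac{1}{3} \cdot 1485 \cdot 1499 = 2731727 - 742005 = 1989722$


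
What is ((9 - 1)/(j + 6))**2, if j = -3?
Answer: 64/9 ≈ 7.1111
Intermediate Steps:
((9 - 1)/(j + 6))**2 = ((9 - 1)/(-3 + 6))**2 = (8/3)**2 = 64/9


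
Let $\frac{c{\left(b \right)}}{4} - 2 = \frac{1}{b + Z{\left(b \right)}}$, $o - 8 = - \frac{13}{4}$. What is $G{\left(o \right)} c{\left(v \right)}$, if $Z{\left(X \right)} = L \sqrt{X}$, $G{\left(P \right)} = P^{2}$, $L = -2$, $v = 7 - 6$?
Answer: $\frac{361}{4} \approx 90.25$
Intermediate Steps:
$v = 1$
$o = \frac{19}{4}$ ($o = 8 - \frac{13}{4} = \frac{19}{4} \approx 4.75$)
$Z{\left(X \right)} = - 2 \sqrt{X}$
$c{\left(b \right)} = 8 + \frac{4}{b - 2 \sqrt{b}}$
$G{\left(o \right)} c{\left(v \right)} = \left(\frac{19}{4}\right)^{2} \frac{4 \left(-1 - 2 + 4 \sqrt{1}\right)}{\left(-1\right) 1 + 2 \sqrt{1}} = \frac{361 \frac{4 \left(-1 - 2 + 4 \cdot 1\right)}{-1 + 2 \cdot 1}}{16} = \frac{361 \frac{4 \left(-1 - 2 + 4\right)}{-1 + 2}}{16} = \frac{361 \cdot 4 \cdot 1^{-1} \cdot 1}{16} = \frac{361 \cdot 4 \cdot 1 \cdot 1}{16} = \frac{361}{16} \cdot 4 = \frac{361}{4}$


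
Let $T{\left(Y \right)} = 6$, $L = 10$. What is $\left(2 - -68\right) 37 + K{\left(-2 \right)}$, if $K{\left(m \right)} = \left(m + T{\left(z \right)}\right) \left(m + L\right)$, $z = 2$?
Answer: $2622$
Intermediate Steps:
$K{\left(m \right)} = \left(6 + m\right) \left(10 + m\right)$ ($K{\left(m \right)} = \left(m + 6\right) \left(m + 10\right) = \left(6 + m\right) \left(10 + m\right)$)
$\left(2 - -68\right) 37 + K{\left(-2 \right)} = \left(2 - -68\right) 37 + \left(60 + \left(-2\right)^{2} + 16 \left(-2\right)\right) = \left(2 + 68\right) 37 + \left(60 + 4 - 32\right) = 70 \cdot 37 + 32 = 2590 + 32 = 2622$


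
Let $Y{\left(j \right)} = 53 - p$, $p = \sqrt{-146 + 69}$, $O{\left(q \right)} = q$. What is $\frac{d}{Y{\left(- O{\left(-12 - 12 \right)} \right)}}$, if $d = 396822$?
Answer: $\frac{3505261}{481} + \frac{66137 i \sqrt{77}}{481} \approx 7287.4 + 1206.5 i$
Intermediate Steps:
$p = i \sqrt{77}$ ($p = \sqrt{-77} = i \sqrt{77} \approx 8.775 i$)
$Y{\left(j \right)} = 53 - i \sqrt{77}$
$\frac{d}{Y{\left(- O{\left(-12 - 12 \right)} \right)}} = \frac{396822}{53 - i \sqrt{77}}$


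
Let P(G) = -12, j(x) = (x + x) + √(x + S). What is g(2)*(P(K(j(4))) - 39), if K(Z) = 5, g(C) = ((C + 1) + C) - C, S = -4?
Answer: -153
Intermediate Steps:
g(C) = 1 + C (g(C) = ((1 + C) + C) - C = (1 + 2*C) - C = 1 + C)
j(x) = √(-4 + x) + 2*x (j(x) = (x + x) + √(x - 4) = 2*x + √(-4 + x) = √(-4 + x) + 2*x)
g(2)*(P(K(j(4))) - 39) = (1 + 2)*(-12 - 39) = 3*(-51) = -153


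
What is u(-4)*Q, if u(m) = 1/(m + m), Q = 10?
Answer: -5/4 ≈ -1.2500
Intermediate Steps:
u(m) = 1/(2*m)
u(-4)*Q = ((½)/(-4))*10 = ((½)*(-¼))*10 = -⅛*10 = -5/4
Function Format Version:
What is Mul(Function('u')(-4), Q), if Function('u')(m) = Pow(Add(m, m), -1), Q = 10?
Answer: Rational(-5, 4) ≈ -1.2500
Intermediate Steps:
Function('u')(m) = Mul(Rational(1, 2), Pow(m, -1)) (Function('u')(m) = Pow(Mul(2, m), -1) = Mul(Rational(1, 2), Pow(m, -1)))
Mul(Function('u')(-4), Q) = Mul(Mul(Rational(1, 2), Pow(-4, -1)), 10) = Mul(Mul(Rational(1, 2), Rational(-1, 4)), 10) = Mul(Rational(-1, 8), 10) = Rational(-5, 4)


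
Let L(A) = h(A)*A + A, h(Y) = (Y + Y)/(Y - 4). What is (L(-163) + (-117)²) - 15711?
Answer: -418033/167 ≈ -2503.2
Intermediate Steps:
h(Y) = 2*Y/(-4 + Y) (h(Y) = (2*Y)/(-4 + Y) = 2*Y/(-4 + Y))
L(A) = A + 2*A²/(-4 + A) (L(A) = (2*A/(-4 + A))*A + A = 2*A²/(-4 + A) + A = A + 2*A²/(-4 + A))
(L(-163) + (-117)²) - 15711 = (-163*(-4 + 3*(-163))/(-4 - 163) + (-117)²) - 15711 = (-163*(-4 - 489)/(-167) + 13689) - 15711 = (-163*(-1/167)*(-493) + 13689) - 15711 = (-80359/167 + 13689) - 15711 = 2205704/167 - 15711 = -418033/167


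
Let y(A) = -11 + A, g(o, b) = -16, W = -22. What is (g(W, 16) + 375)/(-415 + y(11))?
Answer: -359/415 ≈ -0.86506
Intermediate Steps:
(g(W, 16) + 375)/(-415 + y(11)) = (-16 + 375)/(-415 + (-11 + 11)) = 359/(-415 + 0) = 359/(-415) = 359*(-1/415) = -359/415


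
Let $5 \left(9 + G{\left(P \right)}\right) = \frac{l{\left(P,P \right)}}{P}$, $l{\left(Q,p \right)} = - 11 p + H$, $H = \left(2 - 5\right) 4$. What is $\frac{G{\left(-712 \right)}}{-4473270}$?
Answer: $\frac{1993}{796242060} \approx 2.503 \cdot 10^{-6}$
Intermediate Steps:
$H = -12$ ($H = \left(-3\right) 4 = -12$)
$l{\left(Q,p \right)} = -12 - 11 p$ ($l{\left(Q,p \right)} = - 11 p - 12 = -12 - 11 p$)
$G{\left(P \right)} = -9 + \frac{-12 - 11 P}{5 P}$ ($G{\left(P \right)} = -9 + \frac{\left(-12 - 11 P\right) \frac{1}{P}}{5} = -9 + \frac{\frac{1}{P} \left(-12 - 11 P\right)}{5} = -9 + \frac{-12 - 11 P}{5 P}$)
$\frac{G{\left(-712 \right)}}{-4473270} = \frac{\frac{4}{5} \frac{1}{-712} \left(-3 - -9968\right)}{-4473270} = \frac{4}{5} \left(- \frac{1}{712}\right) \left(-3 + 9968\right) \left(- \frac{1}{4473270}\right) = \frac{4}{5} \left(- \frac{1}{712}\right) 9965 \left(- \frac{1}{4473270}\right) = \left(- \frac{1993}{178}\right) \left(- \frac{1}{4473270}\right) = \frac{1993}{796242060}$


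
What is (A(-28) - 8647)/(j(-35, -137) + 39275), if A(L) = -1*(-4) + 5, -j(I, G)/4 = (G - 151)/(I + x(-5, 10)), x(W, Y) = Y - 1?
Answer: -16042/72857 ≈ -0.22018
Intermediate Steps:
x(W, Y) = -1 + Y
j(I, G) = -4*(-151 + G)/(9 + I) (j(I, G) = -4*(G - 151)/(I + (-1 + 10)) = -4*(-151 + G)/(I + 9) = -4*(-151 + G)/(9 + I))
A(L) = 9 (A(L) = 4 + 5 = 9)
(A(-28) - 8647)/(j(-35, -137) + 39275) = (9 - 8647)/(4*(151 - 1*(-137))/(9 - 35) + 39275) = -8638/(4*(151 + 137)/(-26) + 39275) = -8638/(4*(-1/26)*288 + 39275) = -8638/(-576/13 + 39275) = -8638/509999/13 = -8638*13/509999 = -16042/72857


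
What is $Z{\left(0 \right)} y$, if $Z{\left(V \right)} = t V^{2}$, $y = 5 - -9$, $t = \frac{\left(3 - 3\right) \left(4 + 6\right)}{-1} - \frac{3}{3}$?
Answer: $0$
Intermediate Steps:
$t = -1$ ($t = 0 \cdot 10 \left(-1\right) - 1 = 0 \left(-1\right) - 1 = 0 - 1 = -1$)
$y = 14$ ($y = 5 + 9 = 14$)
$Z{\left(V \right)} = - V^{2}$
$Z{\left(0 \right)} y = - 0^{2} \cdot 14 = \left(-1\right) 0 \cdot 14 = 0 \cdot 14 = 0$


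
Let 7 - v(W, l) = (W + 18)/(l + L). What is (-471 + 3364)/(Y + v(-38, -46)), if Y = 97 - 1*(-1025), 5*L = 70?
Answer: 23144/9027 ≈ 2.5639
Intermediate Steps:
L = 14 (L = (⅕)*70 = 14)
v(W, l) = 7 - (18 + W)/(14 + l) (v(W, l) = 7 - (W + 18)/(l + 14) = 7 - (18 + W)/(14 + l))
Y = 1122 (Y = 97 + 1025 = 1122)
(-471 + 3364)/(Y + v(-38, -46)) = (-471 + 3364)/(1122 + (80 - 1*(-38) + 7*(-46))/(14 - 46)) = 2893/(1122 + (80 + 38 - 322)/(-32)) = 2893/(1122 - 1/32*(-204)) = 2893/(1122 + 51/8) = 2893/(9027/8) = 2893*(8/9027) = 23144/9027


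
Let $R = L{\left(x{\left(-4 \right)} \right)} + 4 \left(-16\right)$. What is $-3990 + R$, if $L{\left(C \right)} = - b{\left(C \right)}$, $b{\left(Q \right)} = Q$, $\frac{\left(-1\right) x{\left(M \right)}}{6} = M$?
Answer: $-4078$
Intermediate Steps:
$x{\left(M \right)} = - 6 M$
$L{\left(C \right)} = - C$
$R = -88$ ($R = - \left(-6\right) \left(-4\right) + 4 \left(-16\right) = \left(-1\right) 24 - 64 = -24 - 64 = -88$)
$-3990 + R = -3990 - 88 = -4078$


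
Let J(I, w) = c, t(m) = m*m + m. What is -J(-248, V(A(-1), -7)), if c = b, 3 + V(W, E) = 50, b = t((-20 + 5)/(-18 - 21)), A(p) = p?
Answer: -90/169 ≈ -0.53254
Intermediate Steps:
t(m) = m + m² (t(m) = m² + m = m + m²)
b = 90/169 (b = ((-20 + 5)/(-18 - 21))*(1 + (-20 + 5)/(-18 - 21)) = (-15/(-39))*(1 - 15/(-39)) = (-15*(-1/39))*(1 - 15*(-1/39)) = 5*(1 + 5/13)/13 = (5/13)*(18/13) = 90/169 ≈ 0.53254)
V(W, E) = 47 (V(W, E) = -3 + 50 = 47)
c = 90/169 ≈ 0.53254
J(I, w) = 90/169
-J(-248, V(A(-1), -7)) = -1*90/169 = -90/169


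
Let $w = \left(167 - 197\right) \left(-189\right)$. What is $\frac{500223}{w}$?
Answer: $\frac{166741}{1890} \approx 88.223$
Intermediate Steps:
$w = 5670$ ($w = \left(-30\right) \left(-189\right) = 5670$)
$\frac{500223}{w} = \frac{500223}{5670} = 500223 \cdot \frac{1}{5670} = \frac{166741}{1890}$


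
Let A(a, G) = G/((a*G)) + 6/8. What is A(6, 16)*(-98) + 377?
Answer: 1723/6 ≈ 287.17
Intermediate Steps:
A(a, G) = 3/4 + 1/a (A(a, G) = G/((G*a)) + 6*(1/8) = G*(1/(G*a)) + 3/4 = 1/a + 3/4 = 3/4 + 1/a)
A(6, 16)*(-98) + 377 = (3/4 + 1/6)*(-98) + 377 = (11/12)*(-98) + 377 = -539/6 + 377 = 1723/6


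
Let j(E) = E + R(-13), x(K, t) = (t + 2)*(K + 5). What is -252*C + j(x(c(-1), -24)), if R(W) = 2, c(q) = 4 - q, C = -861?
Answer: 216754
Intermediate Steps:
x(K, t) = (2 + t)*(5 + K)
j(E) = 2 + E (j(E) = E + 2 = 2 + E)
-252*C + j(x(c(-1), -24)) = -252*(-861) + (2 + (10 + 2*(4 - 1*(-1)) + 5*(-24) + (4 - 1*(-1))*(-24))) = 216972 + (2 + (10 + 2*(4 + 1) - 120 + (4 + 1)*(-24))) = 216972 + (2 + (10 + 2*5 - 120 + 5*(-24))) = 216972 + (2 + (10 + 10 - 120 - 120)) = 216972 + (2 - 220) = 216972 - 218 = 216754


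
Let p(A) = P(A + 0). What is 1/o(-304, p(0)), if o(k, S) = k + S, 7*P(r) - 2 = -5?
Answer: -7/2131 ≈ -0.0032848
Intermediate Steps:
P(r) = -3/7 (P(r) = 2/7 + (⅐)*(-5) = 2/7 - 5/7 = -3/7)
p(A) = -3/7
o(k, S) = S + k
1/o(-304, p(0)) = 1/(-3/7 - 304) = 1/(-2131/7) = -7/2131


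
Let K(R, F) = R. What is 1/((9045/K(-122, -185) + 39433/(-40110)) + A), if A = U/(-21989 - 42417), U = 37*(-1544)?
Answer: -39395701065/2924558288912 ≈ -0.013471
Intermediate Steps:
U = -57128
A = 28564/32203 (A = -57128/(-21989 - 42417) = -57128/(-64406) = -57128*(-1/64406) = 28564/32203 ≈ 0.88700)
1/((9045/K(-122, -185) + 39433/(-40110)) + A) = 1/((9045/(-122) + 39433/(-40110)) + 28564/32203) = 1/((9045*(-1/122) + 39433*(-1/40110)) + 28564/32203) = 1/((-9045/122 - 39433/40110) + 28564/32203) = 1/(-91901444/1223355 + 28564/32203) = 1/(-2924558288912/39395701065) = -39395701065/2924558288912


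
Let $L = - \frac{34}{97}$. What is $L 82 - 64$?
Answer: $- \frac{8996}{97} \approx -92.742$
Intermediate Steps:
$L = - \frac{34}{97}$ ($L = \left(-34\right) \frac{1}{97} = - \frac{34}{97} \approx -0.35052$)
$L 82 - 64 = \left(- \frac{34}{97}\right) 82 - 64 = - \frac{2788}{97} - 64 = - \frac{8996}{97}$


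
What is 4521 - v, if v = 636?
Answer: 3885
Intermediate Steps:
4521 - v = 4521 - 1*636 = 4521 - 636 = 3885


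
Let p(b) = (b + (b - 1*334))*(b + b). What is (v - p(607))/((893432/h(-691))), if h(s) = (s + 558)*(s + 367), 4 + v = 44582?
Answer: -5514386283/111679 ≈ -49377.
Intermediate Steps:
v = 44578 (v = -4 + 44582 = 44578)
h(s) = (367 + s)*(558 + s) (h(s) = (558 + s)*(367 + s) = (367 + s)*(558 + s))
p(b) = 2*b*(-334 + 2*b) (p(b) = (b + (b - 334))*(2*b) = (b + (-334 + b))*(2*b) = (-334 + 2*b)*(2*b) = 2*b*(-334 + 2*b))
(v - p(607))/((893432/h(-691))) = (44578 - 4*607*(-167 + 607))/((893432/(204786 + (-691)² + 925*(-691)))) = (44578 - 4*607*440)/((893432/(204786 + 477481 - 639175))) = (44578 - 1*1068320)/((893432/43092)) = (44578 - 1068320)/((893432*(1/43092))) = -1023742/223358/10773 = -1023742*10773/223358 = -5514386283/111679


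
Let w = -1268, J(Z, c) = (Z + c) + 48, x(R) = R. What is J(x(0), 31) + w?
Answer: -1189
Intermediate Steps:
J(Z, c) = 48 + Z + c
J(x(0), 31) + w = (48 + 0 + 31) - 1268 = 79 - 1268 = -1189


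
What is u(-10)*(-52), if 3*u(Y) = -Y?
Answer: -520/3 ≈ -173.33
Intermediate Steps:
u(Y) = -Y/3 (u(Y) = (-Y)/3 = -Y/3)
u(-10)*(-52) = -1/3*(-10)*(-52) = (10/3)*(-52) = -520/3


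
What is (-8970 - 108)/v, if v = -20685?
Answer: 3026/6895 ≈ 0.43887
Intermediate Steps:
(-8970 - 108)/v = (-8970 - 108)/(-20685) = -9078*(-1/20685) = 3026/6895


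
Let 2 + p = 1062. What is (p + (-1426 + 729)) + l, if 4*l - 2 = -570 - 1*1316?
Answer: -108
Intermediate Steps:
p = 1060 (p = -2 + 1062 = 1060)
l = -471 (l = ½ + (-570 - 1*1316)/4 = ½ + (-570 - 1316)/4 = ½ + (¼)*(-1886) = ½ - 943/2 = -471)
(p + (-1426 + 729)) + l = (1060 + (-1426 + 729)) - 471 = (1060 - 697) - 471 = 363 - 471 = -108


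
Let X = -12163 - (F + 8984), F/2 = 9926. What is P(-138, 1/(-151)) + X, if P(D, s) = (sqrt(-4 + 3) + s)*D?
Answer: -6190711/151 - 138*I ≈ -40998.0 - 138.0*I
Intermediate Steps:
F = 19852 (F = 2*9926 = 19852)
X = -40999 (X = -12163 - (19852 + 8984) = -12163 - 1*28836 = -12163 - 28836 = -40999)
P(D, s) = D*(I + s) (P(D, s) = (sqrt(-1) + s)*D = (I + s)*D = D*(I + s))
P(-138, 1/(-151)) + X = -138*(I + 1/(-151)) - 40999 = -138*(I - 1/151) - 40999 = -138*(-1/151 + I) - 40999 = (138/151 - 138*I) - 40999 = -6190711/151 - 138*I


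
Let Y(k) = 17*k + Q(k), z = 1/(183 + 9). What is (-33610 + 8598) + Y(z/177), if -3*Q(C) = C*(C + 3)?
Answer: -86659994409985/3464736768 ≈ -25012.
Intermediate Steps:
z = 1/192 ≈ 0.0052083
Q(C) = -C*(3 + C)/3 (Q(C) = -C*(C + 3)/3 = -C*(3 + C)/3)
Y(k) = 17*k - k*(3 + k)/3
(-33610 + 8598) + Y(z/177) = (-33610 + 8598) + ((1/192)/177)*(48 - 1/(192*177))/3 = -25012 + ((1/192)*(1/177))*(48 - 1/(192*177))/3 = -25012 + (⅓)*(1/33984)*(48 - 1*1/33984) = -25012 + (⅓)*(1/33984)*(48 - 1/33984) = -25012 + (⅓)*(1/33984)*(1631231/33984) = -25012 + 1631231/3464736768 = -86659994409985/3464736768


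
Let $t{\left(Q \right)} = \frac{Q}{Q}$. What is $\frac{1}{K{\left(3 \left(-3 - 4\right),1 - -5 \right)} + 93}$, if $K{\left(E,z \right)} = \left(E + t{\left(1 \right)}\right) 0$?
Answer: $\frac{1}{93} \approx 0.010753$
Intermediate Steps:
$t{\left(Q \right)} = 1$
$K{\left(E,z \right)} = 0$ ($K{\left(E,z \right)} = \left(E + 1\right) 0 = \left(1 + E\right) 0 = 0$)
$\frac{1}{K{\left(3 \left(-3 - 4\right),1 - -5 \right)} + 93} = \frac{1}{0 + 93} = \frac{1}{93}$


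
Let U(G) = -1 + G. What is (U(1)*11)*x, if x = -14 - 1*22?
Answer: 0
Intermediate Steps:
x = -36 (x = -14 - 22 = -36)
(U(1)*11)*x = ((-1 + 1)*11)*(-36) = (0*11)*(-36) = 0*(-36) = 0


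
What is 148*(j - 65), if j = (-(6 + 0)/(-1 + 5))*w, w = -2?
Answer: -9176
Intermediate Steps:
j = 3 (j = -(6 + 0)/(-1 + 5)*(-2) = -6/4*(-2) = -1*3/2*(-2) = -3/2*(-2) = 3)
148*(j - 65) = 148*(3 - 65) = 148*(-62) = -9176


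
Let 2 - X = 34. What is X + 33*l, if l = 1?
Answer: 1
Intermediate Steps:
X = -32 (X = 2 - 1*34 = 2 - 34 = -32)
X + 33*l = -32 + 33*1 = -32 + 33 = 1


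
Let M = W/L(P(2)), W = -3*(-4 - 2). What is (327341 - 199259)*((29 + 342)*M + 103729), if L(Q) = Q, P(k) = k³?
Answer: 26785468455/2 ≈ 1.3393e+10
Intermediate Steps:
W = 18 (W = -3*(-6) = 18)
M = 9/4 (M = 18/(2³) = 18/8 = 18*(⅛) = 9/4 ≈ 2.2500)
(327341 - 199259)*((29 + 342)*M + 103729) = (327341 - 199259)*((29 + 342)*(9/4) + 103729) = 128082*(371*(9/4) + 103729) = 128082*(3339/4 + 103729) = 128082*(418255/4) = 26785468455/2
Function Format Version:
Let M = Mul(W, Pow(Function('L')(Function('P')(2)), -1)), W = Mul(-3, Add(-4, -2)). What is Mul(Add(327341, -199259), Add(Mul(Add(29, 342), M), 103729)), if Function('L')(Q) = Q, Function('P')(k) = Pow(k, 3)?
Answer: Rational(26785468455, 2) ≈ 1.3393e+10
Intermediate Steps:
W = 18 (W = Mul(-3, -6) = 18)
M = Rational(9, 4) (M = Mul(18, Pow(Pow(2, 3), -1)) = Mul(18, Pow(8, -1)) = Mul(18, Rational(1, 8)) = Rational(9, 4) ≈ 2.2500)
Mul(Add(327341, -199259), Add(Mul(Add(29, 342), M), 103729)) = Mul(Add(327341, -199259), Add(Mul(Add(29, 342), Rational(9, 4)), 103729)) = Mul(128082, Add(Mul(371, Rational(9, 4)), 103729)) = Mul(128082, Add(Rational(3339, 4), 103729)) = Mul(128082, Rational(418255, 4)) = Rational(26785468455, 2)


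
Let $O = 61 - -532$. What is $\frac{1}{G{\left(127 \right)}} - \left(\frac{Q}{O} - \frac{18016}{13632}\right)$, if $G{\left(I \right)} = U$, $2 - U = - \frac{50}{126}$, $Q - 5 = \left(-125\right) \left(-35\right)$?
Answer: $- \frac{215420237}{38145318} \approx -5.6474$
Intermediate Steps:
$Q = 4380$ ($Q = 5 - -4375 = 5 + 4375 = 4380$)
$O = 593$ ($O = 61 + 532 = 593$)
$U = \frac{151}{63}$ ($U = 2 - - \frac{50}{126} = 2 - \left(-50\right) \frac{1}{126} = 2 - - \frac{25}{63} = 2 + \frac{25}{63} = \frac{151}{63} \approx 2.3968$)
$G{\left(I \right)} = \frac{151}{63}$
$\frac{1}{G{\left(127 \right)}} - \left(\frac{Q}{O} - \frac{18016}{13632}\right) = \frac{1}{\frac{151}{63}} - \left(\frac{4380}{593} - \frac{18016}{13632}\right) = \frac{63}{151} - \left(4380 \cdot \frac{1}{593} - \frac{563}{426}\right) = \frac{63}{151} - \left(\frac{4380}{593} - \frac{563}{426}\right) = \frac{63}{151} - \frac{1532021}{252618} = - \frac{215420237}{38145318}$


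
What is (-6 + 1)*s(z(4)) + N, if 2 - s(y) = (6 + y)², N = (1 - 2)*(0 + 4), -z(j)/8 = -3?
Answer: 4486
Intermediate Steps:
z(j) = 24 (z(j) = -8*(-3) = 24)
N = -4 (N = -1*4 = -4)
s(y) = 2 - (6 + y)²
(-6 + 1)*s(z(4)) + N = (-6 + 1)*(2 - (6 + 24)²) - 4 = -5*(2 - 1*30²) - 4 = -5*(2 - 1*900) - 4 = -5*(2 - 900) - 4 = -5*(-898) - 4 = 4490 - 4 = 4486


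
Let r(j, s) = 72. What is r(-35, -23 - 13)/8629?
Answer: 72/8629 ≈ 0.0083439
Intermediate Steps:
r(-35, -23 - 13)/8629 = 72/8629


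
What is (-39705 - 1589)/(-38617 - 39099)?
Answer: 20647/38858 ≈ 0.53135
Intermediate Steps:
(-39705 - 1589)/(-38617 - 39099) = -41294/(-77716) = -41294*(-1/77716) = 20647/38858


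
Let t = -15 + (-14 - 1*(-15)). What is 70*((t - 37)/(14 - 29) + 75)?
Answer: 5488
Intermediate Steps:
t = -14 (t = -15 + (-14 + 15) = -15 + 1 = -14)
70*((t - 37)/(14 - 29) + 75) = 70*((-14 - 37)/(14 - 29) + 75) = 70*(-51/(-15) + 75) = 70*(-51*(-1/15) + 75) = 70*(17/5 + 75) = 70*(392/5) = 5488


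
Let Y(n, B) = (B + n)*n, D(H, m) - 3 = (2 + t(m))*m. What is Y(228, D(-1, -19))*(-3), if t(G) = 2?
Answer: -106020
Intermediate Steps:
D(H, m) = 3 + 4*m (D(H, m) = 3 + (2 + 2)*m = 3 + 4*m)
Y(n, B) = n*(B + n)
Y(228, D(-1, -19))*(-3) = (228*((3 + 4*(-19)) + 228))*(-3) = (228*((3 - 76) + 228))*(-3) = (228*(-73 + 228))*(-3) = (228*155)*(-3) = 35340*(-3) = -106020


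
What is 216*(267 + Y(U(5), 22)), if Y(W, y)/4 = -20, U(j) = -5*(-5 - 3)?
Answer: 40392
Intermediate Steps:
U(j) = 40 (U(j) = -5*(-8) = 40)
Y(W, y) = -80 (Y(W, y) = 4*(-20) = -80)
216*(267 + Y(U(5), 22)) = 216*(267 - 80) = 216*187 = 40392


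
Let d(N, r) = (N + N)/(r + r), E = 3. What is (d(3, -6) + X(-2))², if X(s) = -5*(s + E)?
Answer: 121/4 ≈ 30.250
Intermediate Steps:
d(N, r) = N/r (d(N, r) = (2*N)/((2*r)) = (2*N)*(1/(2*r)) = N/r)
X(s) = -15 - 5*s (X(s) = -5*(s + 3) = -5*(3 + s) = -15 - 5*s)
(d(3, -6) + X(-2))² = (3/(-6) + (-15 - 5*(-2)))² = (3*(-⅙) + (-15 + 10))² = (-½ - 5)² = (-11/2)² = 121/4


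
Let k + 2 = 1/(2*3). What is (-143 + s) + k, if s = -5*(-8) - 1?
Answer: -635/6 ≈ -105.83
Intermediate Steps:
s = 39 (s = 40 - 1 = 39)
k = -11/6 (k = -2 + 1/(2*3) = -2 + 1/6 = -2 + ⅙ = -11/6 ≈ -1.8333)
(-143 + s) + k = (-143 + 39) - 11/6 = -104 - 11/6 = -635/6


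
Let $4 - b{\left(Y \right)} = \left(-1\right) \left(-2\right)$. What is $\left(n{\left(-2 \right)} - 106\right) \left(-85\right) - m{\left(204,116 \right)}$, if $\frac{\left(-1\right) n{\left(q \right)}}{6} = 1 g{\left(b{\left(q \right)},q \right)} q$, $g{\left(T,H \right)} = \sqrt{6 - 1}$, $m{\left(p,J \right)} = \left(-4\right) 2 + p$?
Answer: $8814 - 1020 \sqrt{5} \approx 6533.2$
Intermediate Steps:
$b{\left(Y \right)} = 2$ ($b{\left(Y \right)} = 4 - \left(-1\right) \left(-2\right) = 4 - 2 = 2$)
$m{\left(p,J \right)} = -8 + p$
$g{\left(T,H \right)} = \sqrt{5}$
$n{\left(q \right)} = - 6 q \sqrt{5}$ ($n{\left(q \right)} = - 6 \cdot 1 \sqrt{5} q = - 6 \sqrt{5} q = - 6 q \sqrt{5}$)
$\left(n{\left(-2 \right)} - 106\right) \left(-85\right) - m{\left(204,116 \right)} = \left(\left(-6\right) \left(-2\right) \sqrt{5} - 106\right) \left(-85\right) - \left(-8 + 204\right) = \left(12 \sqrt{5} - 106\right) \left(-85\right) - 196 = \left(-106 + 12 \sqrt{5}\right) \left(-85\right) - 196 = \left(9010 - 1020 \sqrt{5}\right) - 196 = 8814 - 1020 \sqrt{5}$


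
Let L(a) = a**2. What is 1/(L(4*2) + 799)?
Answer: 1/863 ≈ 0.0011587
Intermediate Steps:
1/(L(4*2) + 799) = 1/((4*2)**2 + 799) = 1/(8**2 + 799) = 1/(64 + 799) = 1/863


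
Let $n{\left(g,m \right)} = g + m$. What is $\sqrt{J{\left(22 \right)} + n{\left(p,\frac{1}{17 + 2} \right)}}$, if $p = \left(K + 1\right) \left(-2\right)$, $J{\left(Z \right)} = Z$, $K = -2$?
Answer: $\frac{\sqrt{8683}}{19} \approx 4.9044$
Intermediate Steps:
$p = 2$ ($p = \left(-2 + 1\right) \left(-2\right) = \left(-1\right) \left(-2\right) = 2$)
$\sqrt{J{\left(22 \right)} + n{\left(p,\frac{1}{17 + 2} \right)}} = \sqrt{22 + \left(2 + \frac{1}{17 + 2}\right)} = \sqrt{22 + \left(2 + \frac{1}{19}\right)} = \sqrt{22 + \frac{39}{19}} = \sqrt{\frac{457}{19}} = \frac{\sqrt{8683}}{19}$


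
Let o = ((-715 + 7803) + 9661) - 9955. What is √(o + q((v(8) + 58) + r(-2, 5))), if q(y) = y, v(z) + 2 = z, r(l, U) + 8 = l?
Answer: 8*√107 ≈ 82.753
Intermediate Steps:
r(l, U) = -8 + l
v(z) = -2 + z
o = 6794 (o = (7088 + 9661) - 9955 = 16749 - 9955 = 6794)
√(o + q((v(8) + 58) + r(-2, 5))) = √(6794 + (((-2 + 8) + 58) + (-8 - 2))) = √(6794 + ((6 + 58) - 10)) = √(6794 + (64 - 10)) = √(6794 + 54) = √6848 = 8*√107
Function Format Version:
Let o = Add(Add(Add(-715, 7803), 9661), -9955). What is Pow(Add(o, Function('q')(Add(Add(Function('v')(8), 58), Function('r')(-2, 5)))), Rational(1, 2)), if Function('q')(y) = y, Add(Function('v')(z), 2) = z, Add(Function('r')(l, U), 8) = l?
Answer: Mul(8, Pow(107, Rational(1, 2))) ≈ 82.753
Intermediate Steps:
Function('r')(l, U) = Add(-8, l)
Function('v')(z) = Add(-2, z)
o = 6794 (o = Add(Add(7088, 9661), -9955) = Add(16749, -9955) = 6794)
Pow(Add(o, Function('q')(Add(Add(Function('v')(8), 58), Function('r')(-2, 5)))), Rational(1, 2)) = Pow(Add(6794, Add(Add(Add(-2, 8), 58), Add(-8, -2))), Rational(1, 2)) = Pow(Add(6794, Add(Add(6, 58), -10)), Rational(1, 2)) = Pow(Add(6794, Add(64, -10)), Rational(1, 2)) = Pow(Add(6794, 54), Rational(1, 2)) = Pow(6848, Rational(1, 2)) = Mul(8, Pow(107, Rational(1, 2)))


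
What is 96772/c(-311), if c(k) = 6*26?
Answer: 1861/3 ≈ 620.33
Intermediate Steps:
c(k) = 156
96772/c(-311) = 96772/156 = 96772*(1/156) = 1861/3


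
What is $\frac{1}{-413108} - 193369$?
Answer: $- \frac{79882280853}{413108} \approx -1.9337 \cdot 10^{5}$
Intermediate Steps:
$\frac{1}{-413108} - 193369 = - \frac{1}{413108} - 193369 = - \frac{79882280853}{413108}$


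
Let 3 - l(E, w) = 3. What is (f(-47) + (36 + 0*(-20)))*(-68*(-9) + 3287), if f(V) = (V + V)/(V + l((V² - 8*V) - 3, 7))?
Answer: 148162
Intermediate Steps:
l(E, w) = 0 (l(E, w) = 3 - 1*3 = 3 - 3 = 0)
f(V) = 2 (f(V) = (V + V)/(V + 0) = (2*V)/V = 2)
(f(-47) + (36 + 0*(-20)))*(-68*(-9) + 3287) = (2 + (36 + 0*(-20)))*(-68*(-9) + 3287) = (2 + (36 + 0))*(612 + 3287) = (2 + 36)*3899 = 38*3899 = 148162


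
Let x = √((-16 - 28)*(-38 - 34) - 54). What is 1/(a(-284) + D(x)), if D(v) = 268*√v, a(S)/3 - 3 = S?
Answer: -1/(843 - 268*√3*346^(¼)) ≈ 0.00086281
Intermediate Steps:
a(S) = 9 + 3*S
x = 3*√346 (x = √(-44*(-72) - 54) = √(3168 - 54) = √3114 = 3*√346 ≈ 55.803)
1/(a(-284) + D(x)) = 1/((9 + 3*(-284)) + 268*√(3*√346)) = 1/((9 - 852) + 268*(√3*346^(¼))) = 1/(-843 + 268*√3*346^(¼))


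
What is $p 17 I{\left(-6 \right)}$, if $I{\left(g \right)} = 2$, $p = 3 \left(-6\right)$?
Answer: $-612$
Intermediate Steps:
$p = -18$
$p 17 I{\left(-6 \right)} = \left(-18\right) 17 \cdot 2 = \left(-306\right) 2 = -612$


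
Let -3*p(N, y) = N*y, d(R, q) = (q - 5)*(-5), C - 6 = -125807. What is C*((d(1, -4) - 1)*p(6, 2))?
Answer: 22140976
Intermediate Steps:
C = -125801 (C = 6 - 125807 = -125801)
d(R, q) = 25 - 5*q (d(R, q) = (-5 + q)*(-5) = 25 - 5*q)
p(N, y) = -N*y/3
C*((d(1, -4) - 1)*p(6, 2)) = -125801*((25 - 5*(-4)) - 1)*(-1/3*6*2) = -125801*((25 + 20) - 1)*(-4) = -125801*(45 - 1)*(-4) = -5535244*(-4) = -125801*(-176) = 22140976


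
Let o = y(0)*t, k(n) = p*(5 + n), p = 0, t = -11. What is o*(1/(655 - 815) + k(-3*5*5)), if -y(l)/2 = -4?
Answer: 11/20 ≈ 0.55000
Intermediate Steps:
y(l) = 8 (y(l) = -2*(-4) = 8)
k(n) = 0 (k(n) = 0*(5 + n) = 0)
o = -88 (o = 8*(-11) = -88)
o*(1/(655 - 815) + k(-3*5*5)) = -88*(1/(655 - 815) + 0) = -88*(1/(-160) + 0) = -88*(-1/160 + 0) = -88*(-1/160) = 11/20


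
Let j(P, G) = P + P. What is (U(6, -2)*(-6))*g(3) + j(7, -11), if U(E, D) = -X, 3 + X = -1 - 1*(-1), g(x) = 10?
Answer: -166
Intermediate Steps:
X = -3 (X = -3 + (-1 - 1*(-1)) = -3 + (-1 + 1) = -3 + 0 = -3)
U(E, D) = 3 (U(E, D) = -1*(-3) = 3)
j(P, G) = 2*P
(U(6, -2)*(-6))*g(3) + j(7, -11) = (3*(-6))*10 + 2*7 = -18*10 + 14 = -180 + 14 = -166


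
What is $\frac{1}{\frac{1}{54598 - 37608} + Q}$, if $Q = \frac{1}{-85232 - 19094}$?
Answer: $\frac{443124685}{21834} \approx 20295.0$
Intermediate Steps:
$Q = - \frac{1}{104326}$ ($Q = \frac{1}{-104326} = - \frac{1}{104326} \approx -9.5853 \cdot 10^{-6}$)
$\frac{1}{\frac{1}{54598 - 37608} + Q} = \frac{1}{\frac{1}{54598 - 37608} - \frac{1}{104326}} = \frac{1}{\frac{1}{16990} - \frac{1}{104326}} = \frac{1}{\frac{21834}{443124685}} = \frac{443124685}{21834}$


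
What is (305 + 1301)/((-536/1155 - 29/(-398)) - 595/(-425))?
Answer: 738262140/463733 ≈ 1592.0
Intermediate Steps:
(305 + 1301)/((-536/1155 - 29/(-398)) - 595/(-425)) = 1606/((-536*1/1155 - 29*(-1/398)) - 595*(-1/425)) = 1606/((-536/1155 + 29/398) + 7/5) = 1606/(-179833/459690 + 7/5) = 1606/(463733/459690) = 1606*(459690/463733) = 738262140/463733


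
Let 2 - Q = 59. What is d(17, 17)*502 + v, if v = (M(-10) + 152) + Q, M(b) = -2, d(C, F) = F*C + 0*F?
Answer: 145171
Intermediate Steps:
Q = -57 (Q = 2 - 1*59 = 2 - 59 = -57)
d(C, F) = C*F (d(C, F) = C*F + 0 = C*F)
v = 93 (v = (-2 + 152) - 57 = 150 - 57 = 93)
d(17, 17)*502 + v = (17*17)*502 + 93 = 289*502 + 93 = 145078 + 93 = 145171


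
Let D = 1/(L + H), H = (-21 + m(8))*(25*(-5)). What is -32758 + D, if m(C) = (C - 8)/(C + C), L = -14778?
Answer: -398107975/12153 ≈ -32758.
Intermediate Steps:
m(C) = (-8 + C)/(2*C) (m(C) = (-8 + C)/((2*C)) = (-8 + C)*(1/(2*C)) = (-8 + C)/(2*C))
H = 2625 (H = (-21 + (1/2)*(-8 + 8)/8)*(25*(-5)) = (-21 + (1/2)*(1/8)*0)*(-125) = (-21 + 0)*(-125) = -21*(-125) = 2625)
D = -1/12153 (D = 1/(-14778 + 2625) = 1/(-12153) = -1/12153 ≈ -8.2284e-5)
-32758 + D = -32758 - 1/12153 = -398107975/12153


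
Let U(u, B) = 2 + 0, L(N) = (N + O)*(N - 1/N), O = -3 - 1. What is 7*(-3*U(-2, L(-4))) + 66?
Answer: 24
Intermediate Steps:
O = -4
L(N) = (-4 + N)*(N - 1/N) (L(N) = (N - 4)*(N - 1/N) = (-4 + N)*(N - 1/N))
U(u, B) = 2
7*(-3*U(-2, L(-4))) + 66 = 7*(-3*2) + 66 = 7*(-6) + 66 = -42 + 66 = 24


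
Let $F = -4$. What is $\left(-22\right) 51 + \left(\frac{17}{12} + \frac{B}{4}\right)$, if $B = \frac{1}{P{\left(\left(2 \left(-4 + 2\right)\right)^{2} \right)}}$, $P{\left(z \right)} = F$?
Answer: $- \frac{53791}{48} \approx -1120.6$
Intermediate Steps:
$P{\left(z \right)} = -4$
$B = - \frac{1}{4}$ ($B = \frac{1}{-4} = - \frac{1}{4} \approx -0.25$)
$\left(-22\right) 51 + \left(\frac{17}{12} + \frac{B}{4}\right) = \left(-22\right) 51 + \left(\frac{17}{12} - \frac{1}{4 \cdot 4}\right) = -1122 + \left(17 \cdot \frac{1}{12} - \frac{1}{16}\right) = -1122 + \left(\frac{17}{12} - \frac{1}{16}\right) = -1122 + \frac{65}{48} = - \frac{53791}{48}$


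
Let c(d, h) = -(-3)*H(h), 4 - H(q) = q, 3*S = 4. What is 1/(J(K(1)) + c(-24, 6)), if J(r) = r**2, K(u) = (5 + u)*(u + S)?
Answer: 1/190 ≈ 0.0052632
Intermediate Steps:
S = 4/3 (S = (1/3)*4 = 4/3 ≈ 1.3333)
H(q) = 4 - q
c(d, h) = 12 - 3*h (c(d, h) = -(-3)*(4 - h) = -3*(-4 + h) = 12 - 3*h)
K(u) = (5 + u)*(4/3 + u) (K(u) = (5 + u)*(u + 4/3) = (5 + u)*(4/3 + u))
1/(J(K(1)) + c(-24, 6)) = 1/((20/3 + 1**2 + (19/3)*1)**2 + (12 - 3*6)) = 1/((20/3 + 1 + 19/3)**2 + (12 - 18)) = 1/(14**2 - 6) = 1/(196 - 6) = 1/190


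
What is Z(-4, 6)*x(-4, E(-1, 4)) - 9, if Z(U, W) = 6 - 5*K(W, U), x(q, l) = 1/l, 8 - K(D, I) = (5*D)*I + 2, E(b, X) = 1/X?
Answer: -2505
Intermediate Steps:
K(D, I) = 6 - 5*D*I (K(D, I) = 8 - ((5*D)*I + 2) = 8 - (5*D*I + 2) = 8 - (2 + 5*D*I) = 8 + (-2 - 5*D*I) = 6 - 5*D*I)
Z(U, W) = -24 + 25*U*W (Z(U, W) = 6 - 5*(6 - 5*W*U) = 6 - 5*(6 - 5*U*W) = 6 + (-30 + 25*U*W) = -24 + 25*U*W)
Z(-4, 6)*x(-4, E(-1, 4)) - 9 = (-24 + 25*(-4)*6)/(1/4) - 9 = (-24 - 600)/(1/4) - 9 = -624*4 - 9 = -2496 - 9 = -2505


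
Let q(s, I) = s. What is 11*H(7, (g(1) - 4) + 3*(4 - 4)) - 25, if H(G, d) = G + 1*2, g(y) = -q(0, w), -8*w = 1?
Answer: 74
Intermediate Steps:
w = -1/8 (w = -1/8*1 = -1/8 ≈ -0.12500)
g(y) = 0 (g(y) = -1*0 = 0)
H(G, d) = 2 + G (H(G, d) = G + 2 = 2 + G)
11*H(7, (g(1) - 4) + 3*(4 - 4)) - 25 = 11*(2 + 7) - 25 = 11*9 - 25 = 99 - 25 = 74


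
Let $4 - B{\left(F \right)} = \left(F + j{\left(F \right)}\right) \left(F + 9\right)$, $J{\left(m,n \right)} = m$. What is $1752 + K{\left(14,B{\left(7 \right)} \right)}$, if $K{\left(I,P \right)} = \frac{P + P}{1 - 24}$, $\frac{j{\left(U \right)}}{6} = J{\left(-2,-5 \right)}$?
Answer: $\frac{40128}{23} \approx 1744.7$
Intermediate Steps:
$j{\left(U \right)} = -12$ ($j{\left(U \right)} = 6 \left(-2\right) = -12$)
$B{\left(F \right)} = 4 - \left(-12 + F\right) \left(9 + F\right)$ ($B{\left(F \right)} = 4 - \left(F - 12\right) \left(F + 9\right) = 4 - \left(-12 + F\right) \left(9 + F\right)$)
$K{\left(I,P \right)} = - \frac{2 P}{23}$ ($K{\left(I,P \right)} = \frac{2 P}{-23} = 2 P \left(- \frac{1}{23}\right) = - \frac{2 P}{23}$)
$1752 + K{\left(14,B{\left(7 \right)} \right)} = 1752 - \frac{2 \left(112 - 7^{2} + 3 \cdot 7\right)}{23} = 1752 - \frac{2 \left(112 - 49 + 21\right)}{23} = 1752 - \frac{168}{23} = \frac{40128}{23}$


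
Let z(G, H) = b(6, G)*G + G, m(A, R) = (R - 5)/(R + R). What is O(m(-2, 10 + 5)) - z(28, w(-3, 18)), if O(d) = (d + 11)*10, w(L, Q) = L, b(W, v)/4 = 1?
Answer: -80/3 ≈ -26.667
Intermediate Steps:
b(W, v) = 4 (b(W, v) = 4*1 = 4)
m(A, R) = (-5 + R)/(2*R) (m(A, R) = (-5 + R)/((2*R)) = (-5 + R)*(1/(2*R)) = (-5 + R)/(2*R))
z(G, H) = 5*G (z(G, H) = 4*G + G = 5*G)
O(d) = 110 + 10*d (O(d) = (11 + d)*10 = 110 + 10*d)
O(m(-2, 10 + 5)) - z(28, w(-3, 18)) = (110 + 10*((-5 + (10 + 5))/(2*(10 + 5)))) - 5*28 = (110 + 10*((1/2)*(-5 + 15)/15)) - 1*140 = (110 + 10*((1/2)*(1/15)*10)) - 140 = (110 + 10*(1/3)) - 140 = (110 + 10/3) - 140 = 340/3 - 140 = -80/3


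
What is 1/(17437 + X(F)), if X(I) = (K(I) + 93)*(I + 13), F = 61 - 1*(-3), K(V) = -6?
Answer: 1/24136 ≈ 4.1432e-5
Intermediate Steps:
F = 64 (F = 61 + 3 = 64)
X(I) = 1131 + 87*I (X(I) = (-6 + 93)*(I + 13) = 87*(13 + I) = 1131 + 87*I)
1/(17437 + X(F)) = 1/(17437 + (1131 + 87*64)) = 1/(17437 + (1131 + 5568)) = 1/(17437 + 6699) = 1/24136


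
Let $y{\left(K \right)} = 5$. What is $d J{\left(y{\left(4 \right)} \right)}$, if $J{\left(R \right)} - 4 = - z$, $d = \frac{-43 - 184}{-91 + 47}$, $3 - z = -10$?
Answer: $- \frac{2043}{44} \approx -46.432$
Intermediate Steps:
$z = 13$ ($z = 3 - -10 = 3 + 10 = 13$)
$d = \frac{227}{44}$ ($d = - \frac{227}{-44} = \left(-227\right) \left(- \frac{1}{44}\right) = \frac{227}{44} \approx 5.1591$)
$J{\left(R \right)} = -9$ ($J{\left(R \right)} = 4 - 13 = -9$)
$d J{\left(y{\left(4 \right)} \right)} = \frac{227}{44} \left(-9\right) = - \frac{2043}{44}$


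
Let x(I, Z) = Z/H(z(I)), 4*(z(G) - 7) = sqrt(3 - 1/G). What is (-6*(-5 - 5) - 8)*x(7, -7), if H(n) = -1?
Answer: 364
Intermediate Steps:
z(G) = 7 + sqrt(3 - 1/G)/4
x(I, Z) = -Z (x(I, Z) = Z/(-1) = Z*(-1) = -Z)
(-6*(-5 - 5) - 8)*x(7, -7) = (-6*(-5 - 5) - 8)*(-1*(-7)) = (-6*(-10) - 8)*7 = (60 - 8)*7 = 52*7 = 364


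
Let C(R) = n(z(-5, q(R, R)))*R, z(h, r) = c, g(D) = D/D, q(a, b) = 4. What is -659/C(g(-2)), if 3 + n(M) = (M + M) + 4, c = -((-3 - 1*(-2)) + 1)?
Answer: -659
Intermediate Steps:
g(D) = 1
c = 0 (c = -((-3 + 2) + 1) = -(-1 + 1) = -1*0 = 0)
z(h, r) = 0
n(M) = 1 + 2*M (n(M) = -3 + ((M + M) + 4) = -3 + (2*M + 4) = -3 + (4 + 2*M) = 1 + 2*M)
C(R) = R (C(R) = (1 + 2*0)*R = (1 + 0)*R = 1*R = R)
-659/C(g(-2)) = -659/1 = -659*1 = -659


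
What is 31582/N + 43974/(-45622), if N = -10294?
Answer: -473375590/117408217 ≈ -4.0319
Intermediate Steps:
31582/N + 43974/(-45622) = 31582/(-10294) + 43974/(-45622) = 31582*(-1/10294) + 43974*(-1/45622) = -15791/5147 - 21987/22811 = -473375590/117408217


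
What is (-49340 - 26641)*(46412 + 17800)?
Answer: -4878891972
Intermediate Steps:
(-49340 - 26641)*(46412 + 17800) = -75981*64212 = -4878891972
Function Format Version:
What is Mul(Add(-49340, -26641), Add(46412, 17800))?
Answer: -4878891972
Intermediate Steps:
Mul(Add(-49340, -26641), Add(46412, 17800)) = Mul(-75981, 64212) = -4878891972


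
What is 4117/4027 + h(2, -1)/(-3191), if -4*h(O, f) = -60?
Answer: 13076942/12850157 ≈ 1.0176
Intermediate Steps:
h(O, f) = 15 (h(O, f) = -1/4*(-60) = 15)
4117/4027 + h(2, -1)/(-3191) = 4117/4027 + 15/(-3191) = 4117*(1/4027) + 15*(-1/3191) = 4117/4027 - 15/3191 = 13076942/12850157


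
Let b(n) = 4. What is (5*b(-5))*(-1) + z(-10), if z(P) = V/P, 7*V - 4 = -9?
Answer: -279/14 ≈ -19.929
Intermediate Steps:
V = -5/7 (V = 4/7 + (1/7)*(-9) = 4/7 - 9/7 = -5/7 ≈ -0.71429)
z(P) = -5/(7*P)
(5*b(-5))*(-1) + z(-10) = (5*4)*(-1) - 5/7/(-10) = 20*(-1) - 5/7*(-1/10) = -20 + 1/14 = -279/14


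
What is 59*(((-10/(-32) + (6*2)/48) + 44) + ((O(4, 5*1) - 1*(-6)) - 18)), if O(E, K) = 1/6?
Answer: 92689/48 ≈ 1931.0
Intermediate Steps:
O(E, K) = ⅙
59*(((-10/(-32) + (6*2)/48) + 44) + ((O(4, 5*1) - 1*(-6)) - 18)) = 59*(((-10/(-32) + (6*2)/48) + 44) + ((⅙ - 1*(-6)) - 18)) = 59*(((-10*(-1/32) + 12*(1/48)) + 44) + ((⅙ + 6) - 18)) = 59*(((5/16 + ¼) + 44) + (37/6 - 18)) = 59*((9/16 + 44) - 71/6) = 59*(713/16 - 71/6) = 59*(1571/48) = 92689/48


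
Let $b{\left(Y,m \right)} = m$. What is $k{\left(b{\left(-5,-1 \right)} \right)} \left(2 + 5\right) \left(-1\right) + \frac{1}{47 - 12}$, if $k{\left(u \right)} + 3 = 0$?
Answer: $\frac{736}{35} \approx 21.029$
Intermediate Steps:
$k{\left(u \right)} = -3$ ($k{\left(u \right)} = -3 + 0 = -3$)
$k{\left(b{\left(-5,-1 \right)} \right)} \left(2 + 5\right) \left(-1\right) + \frac{1}{47 - 12} = - 3 \left(2 + 5\right) \left(-1\right) + \frac{1}{47 - 12} = - 3 \cdot 7 \left(-1\right) + \frac{1}{35} = \left(-3\right) \left(-7\right) + \frac{1}{35} = 21 + \frac{1}{35} = \frac{736}{35}$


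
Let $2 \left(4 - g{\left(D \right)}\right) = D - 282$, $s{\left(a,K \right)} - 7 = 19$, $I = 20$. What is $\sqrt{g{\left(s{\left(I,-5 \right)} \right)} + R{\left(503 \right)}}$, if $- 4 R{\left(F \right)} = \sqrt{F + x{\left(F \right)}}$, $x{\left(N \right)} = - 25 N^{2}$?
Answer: $\frac{\sqrt{528 - i \sqrt{6324722}}}{2} \approx 19.678 - 15.975 i$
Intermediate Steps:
$s{\left(a,K \right)} = 26$ ($s{\left(a,K \right)} = 7 + 19 = 26$)
$R{\left(F \right)} = - \frac{\sqrt{F - 25 F^{2}}}{4}$
$g{\left(D \right)} = 145 - \frac{D}{2}$ ($g{\left(D \right)} = 4 - \frac{D - 282}{2} = 4 - \frac{-282 + D}{2} = 4 - \left(-141 + \frac{D}{2}\right) = 145 - \frac{D}{2}$)
$\sqrt{g{\left(s{\left(I,-5 \right)} \right)} + R{\left(503 \right)}} = \sqrt{\left(145 - 13\right) - \frac{\sqrt{\left(-1\right) 503 \left(-1 + 25 \cdot 503\right)}}{4}} = \sqrt{\left(145 - 13\right) - \frac{\sqrt{\left(-1\right) 503 \left(-1 + 12575\right)}}{4}} = \sqrt{132 - \frac{\sqrt{\left(-1\right) 503 \cdot 12574}}{4}} = \sqrt{132 - \frac{\sqrt{-6324722}}{4}} = \sqrt{132 - \frac{i \sqrt{6324722}}{4}}$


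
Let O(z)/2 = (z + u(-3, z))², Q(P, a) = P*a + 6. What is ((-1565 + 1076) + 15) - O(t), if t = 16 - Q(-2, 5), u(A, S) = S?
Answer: -3674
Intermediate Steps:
Q(P, a) = 6 + P*a
t = 20 (t = 16 - (6 - 2*5) = 16 - (6 - 10) = 16 - 1*(-4) = 16 + 4 = 20)
O(z) = 8*z² (O(z) = 2*(z + z)² = 2*(2*z)² = 2*(4*z²) = 8*z²)
((-1565 + 1076) + 15) - O(t) = ((-1565 + 1076) + 15) - 8*20² = (-489 + 15) - 8*400 = -474 - 1*3200 = -474 - 3200 = -3674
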